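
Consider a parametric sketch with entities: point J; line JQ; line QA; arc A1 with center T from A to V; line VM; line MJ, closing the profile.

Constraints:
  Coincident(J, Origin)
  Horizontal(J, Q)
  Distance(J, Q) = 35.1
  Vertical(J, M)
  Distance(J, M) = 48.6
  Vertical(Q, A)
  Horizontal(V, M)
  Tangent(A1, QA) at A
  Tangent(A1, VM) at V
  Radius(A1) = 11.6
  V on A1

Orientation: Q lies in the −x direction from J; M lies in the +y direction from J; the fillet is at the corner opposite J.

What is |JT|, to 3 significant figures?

43.8

J is at the origin; J and Q share the same y with |JQ| = 35.1 and Q on the −x side, so Q = (-35.1, 0.00). J and M share the same x with |JM| = 48.6 and M on the +y side, so M = (0.00, 48.6). The virtual corner opposite J is at (-35.1, 48.6). The tangent condition forces TA to be normal to QA and A1 meets VM tangentially, so TV is at right angles to VM, with radius 11.6, so the center T sits 11.6 in from both sides at T = (-23.5, 37.0). Then |JT| = |T − J| = 43.8.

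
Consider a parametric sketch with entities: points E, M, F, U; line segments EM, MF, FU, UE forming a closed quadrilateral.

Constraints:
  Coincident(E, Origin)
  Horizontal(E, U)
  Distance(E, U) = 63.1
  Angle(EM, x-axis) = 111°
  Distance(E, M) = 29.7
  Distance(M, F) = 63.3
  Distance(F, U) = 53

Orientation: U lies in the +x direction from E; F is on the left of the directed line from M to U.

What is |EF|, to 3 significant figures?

70.1

Checks: |MF| = 63.30 ✓; |FU| = 53.00 ✓.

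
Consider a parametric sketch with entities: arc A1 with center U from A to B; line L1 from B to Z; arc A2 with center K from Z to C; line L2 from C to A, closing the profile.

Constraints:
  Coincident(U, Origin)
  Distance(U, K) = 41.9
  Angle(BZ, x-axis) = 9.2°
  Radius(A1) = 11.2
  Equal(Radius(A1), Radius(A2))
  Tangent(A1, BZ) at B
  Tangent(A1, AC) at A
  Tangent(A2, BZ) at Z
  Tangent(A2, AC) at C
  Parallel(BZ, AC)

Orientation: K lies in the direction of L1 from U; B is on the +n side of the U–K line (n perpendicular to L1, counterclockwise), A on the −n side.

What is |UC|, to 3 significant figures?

43.4

The slot axis is L1's direction at 9.2°, so u = (cos 9.2°, sin 9.2°) = (0.987, 0.160) and n = (−sin 9.2°, cos 9.2°) = (-0.160, 0.987). U is at the origin and K lies 41.9 along u from U, so K = 41.9·u = (41.4, 6.70). Tangency of A1 to both parallel lines with radius 11.2 puts B and A at U ± 11.2·n: B = (-1.79, 11.1), A = (1.79, -11.1). Equal radii place Z and C the same way about K: Z = K + 11.2·n = (39.6, 17.8), C = K − 11.2·n = (43.2, -4.36). Then |UC| = |C − U| = 43.4.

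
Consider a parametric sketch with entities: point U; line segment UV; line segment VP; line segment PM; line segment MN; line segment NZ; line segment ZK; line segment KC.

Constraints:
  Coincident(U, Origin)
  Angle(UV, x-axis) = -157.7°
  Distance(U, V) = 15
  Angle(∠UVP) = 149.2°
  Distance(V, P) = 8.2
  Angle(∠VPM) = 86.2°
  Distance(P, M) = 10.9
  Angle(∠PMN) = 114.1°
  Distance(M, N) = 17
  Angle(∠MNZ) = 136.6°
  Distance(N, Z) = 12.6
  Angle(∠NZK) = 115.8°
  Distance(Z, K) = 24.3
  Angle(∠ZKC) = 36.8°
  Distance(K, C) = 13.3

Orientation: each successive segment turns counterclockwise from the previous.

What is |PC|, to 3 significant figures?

21.1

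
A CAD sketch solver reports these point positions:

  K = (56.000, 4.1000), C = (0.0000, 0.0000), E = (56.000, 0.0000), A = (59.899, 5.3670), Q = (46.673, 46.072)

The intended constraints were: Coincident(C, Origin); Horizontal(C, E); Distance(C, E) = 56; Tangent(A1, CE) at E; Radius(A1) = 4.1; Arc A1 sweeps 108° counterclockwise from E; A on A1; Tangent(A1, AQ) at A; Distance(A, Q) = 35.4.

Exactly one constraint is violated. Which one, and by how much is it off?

Distance(A, Q) = 35.4 — off by 7.40.

C = (0.00, 0.00) ✓; C.y = 0.00, E.y = 0.00 ✓; |CE| = 56.00 ✓; ∠(KE, EC) = 90.00° ✓; |KE| = 4.100 ✓; bearing(K→A) − bearing(K→E) = 108.0° ✓; |KA| = 4.100 ✓; ∠(KA, AQ) = 90.00° ✓; |AQ| = 42.80 ✗.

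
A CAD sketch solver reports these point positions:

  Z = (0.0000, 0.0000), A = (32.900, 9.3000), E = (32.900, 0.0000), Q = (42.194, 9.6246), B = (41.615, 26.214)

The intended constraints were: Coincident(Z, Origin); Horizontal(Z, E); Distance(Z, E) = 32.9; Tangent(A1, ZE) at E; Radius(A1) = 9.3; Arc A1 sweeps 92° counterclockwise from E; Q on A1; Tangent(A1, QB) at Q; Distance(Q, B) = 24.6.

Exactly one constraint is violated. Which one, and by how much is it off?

Distance(Q, B) = 24.6 — off by 8.00.

Z = (0.00, 0.00) ✓; Z.y = 0.00, E.y = 0.00 ✓; |ZE| = 32.90 ✓; ∠(AE, EZ) = 90.00° ✓; |AE| = 9.300 ✓; bearing(A→Q) − bearing(A→E) = 92.00° ✓; |AQ| = 9.300 ✓; ∠(AQ, QB) = 90.00° ✓; |QB| = 16.60 ✗.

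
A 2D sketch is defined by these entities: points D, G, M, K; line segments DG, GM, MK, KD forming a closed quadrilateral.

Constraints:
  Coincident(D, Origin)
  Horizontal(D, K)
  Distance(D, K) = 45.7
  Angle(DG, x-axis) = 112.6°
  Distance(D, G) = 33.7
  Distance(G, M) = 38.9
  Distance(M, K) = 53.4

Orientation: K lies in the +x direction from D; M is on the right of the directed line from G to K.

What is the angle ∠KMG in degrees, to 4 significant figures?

90.59°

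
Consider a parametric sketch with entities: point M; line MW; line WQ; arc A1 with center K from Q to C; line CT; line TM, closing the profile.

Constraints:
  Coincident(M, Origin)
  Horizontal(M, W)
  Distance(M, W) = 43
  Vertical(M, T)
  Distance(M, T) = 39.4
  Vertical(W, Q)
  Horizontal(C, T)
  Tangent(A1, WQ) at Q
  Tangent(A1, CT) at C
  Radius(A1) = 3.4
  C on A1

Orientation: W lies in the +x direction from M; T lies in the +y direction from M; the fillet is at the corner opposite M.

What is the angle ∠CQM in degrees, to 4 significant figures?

84.94°

M is at the origin; M and W share the same y with |MW| = 43.0 and W on the +x side, so W = (43.00, 0.000). MT is vertical with |MT| = 39.4 and T on the +y side, so T = (0.000, 39.40). The virtual corner opposite M is at (43.00, 39.40). Since A1 is tangent to WQ there, KQ ⟂ WQ and since A1 is tangent to CT there, KC ⟂ CT, with radius 3.4, so the center K sits 3.4 in from both sides at K = (39.60, 36.00). That places the tangent points at Q = (43.00, 36.00) on WQ and C = (39.60, 39.40) on CT. Then cos ∠CQM = QC·QM / (|QC||QM|), giving 84.94°.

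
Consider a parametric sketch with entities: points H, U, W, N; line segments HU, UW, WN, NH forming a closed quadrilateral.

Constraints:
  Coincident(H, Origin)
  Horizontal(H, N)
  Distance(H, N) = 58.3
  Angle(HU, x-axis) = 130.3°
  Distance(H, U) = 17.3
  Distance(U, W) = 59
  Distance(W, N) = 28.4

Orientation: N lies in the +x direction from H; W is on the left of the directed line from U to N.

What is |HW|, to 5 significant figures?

53.135

H is at the origin; H and N share the same y with |HN| = 58.3 and N in +x, so N = (58.3, 0). HU runs at 130.3° with |HU| = 17.3, so U = (-11.189, 13.194). W is determined by |UW| = 59.0 and |WN| = 28.4 together: it lies at the intersection of circle(U, 59.0) and circle(N, 28.4). With |UN| = 70.731, the foot of the radical line on UN is 54.271 from U and the perpendicular offset is √(59.0² − 54.271²) = 23.144. Taking the left-of-UN solution: W = (46.446, 25.808).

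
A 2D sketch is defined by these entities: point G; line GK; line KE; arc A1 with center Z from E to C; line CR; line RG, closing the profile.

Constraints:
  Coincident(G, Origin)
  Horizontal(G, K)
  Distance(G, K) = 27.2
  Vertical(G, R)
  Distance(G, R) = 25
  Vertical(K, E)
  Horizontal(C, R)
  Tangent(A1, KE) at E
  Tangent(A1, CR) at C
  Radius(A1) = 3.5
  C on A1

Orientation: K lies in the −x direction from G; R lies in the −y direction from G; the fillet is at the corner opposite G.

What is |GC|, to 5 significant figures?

34.448

The virtual corner opposite G is at (-27.200, -25.000). Since A1 is tangent to KE there, ZE ⟂ KE and tangency of A1 to CR means the radius ZC is perpendicular to CR, with radius 3.5, so the center Z sits 3.5 in from both sides at Z = (-23.700, -21.500). That places the tangent points at E = (-27.200, -21.500) on KE and C = (-23.700, -25.000) on CR. Then |GC| = |C − G| = 34.448.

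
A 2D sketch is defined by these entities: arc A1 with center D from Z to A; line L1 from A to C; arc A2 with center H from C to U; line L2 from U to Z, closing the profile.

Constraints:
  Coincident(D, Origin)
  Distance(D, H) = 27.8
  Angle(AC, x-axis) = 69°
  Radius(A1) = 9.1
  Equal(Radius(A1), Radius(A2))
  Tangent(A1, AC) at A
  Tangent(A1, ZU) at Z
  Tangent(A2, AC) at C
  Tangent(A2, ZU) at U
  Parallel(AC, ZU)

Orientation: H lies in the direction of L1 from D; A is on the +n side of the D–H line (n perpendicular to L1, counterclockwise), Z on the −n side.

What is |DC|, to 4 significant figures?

29.25

The slot axis is L1's direction at 69.0°, so u = (cos 69.0°, sin 69.0°) = (0.3584, 0.9336) and n = (−sin 69.0°, cos 69.0°) = (-0.9336, 0.3584). D is at the origin and H lies 27.8 along u from D, so H = 27.8·u = (9.963, 25.95). Tangency of A1 to both parallel lines with radius 9.1 puts A and Z at D ± 9.1·n: A = (-8.496, 3.261), Z = (8.496, -3.261). Equal radii place C and U the same way about H: C = H + 9.1·n = (1.467, 29.21), U = H − 9.1·n = (18.46, 22.69). Then |DC| = |C − D| = 29.25.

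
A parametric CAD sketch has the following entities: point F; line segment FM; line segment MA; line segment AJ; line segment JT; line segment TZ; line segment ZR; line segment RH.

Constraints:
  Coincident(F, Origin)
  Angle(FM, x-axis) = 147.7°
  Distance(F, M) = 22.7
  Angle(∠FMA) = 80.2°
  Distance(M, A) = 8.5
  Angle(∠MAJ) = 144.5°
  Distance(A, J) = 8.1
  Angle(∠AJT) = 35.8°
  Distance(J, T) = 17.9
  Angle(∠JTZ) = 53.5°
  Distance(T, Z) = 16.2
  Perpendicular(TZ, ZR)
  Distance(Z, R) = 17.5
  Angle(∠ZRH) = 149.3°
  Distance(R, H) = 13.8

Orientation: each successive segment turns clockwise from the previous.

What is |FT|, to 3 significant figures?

18.8

F is at the origin; FM runs at 147.7° with length 22.7, so M = (-19.2, 12.1). ∠FMA = 80.2° gives MA at 47.9° from the x-axis; with |MA| = 8.5, A = (-13.5, 18.4). ∠MAJ = 144.5° gives AJ at 12.4° from the x-axis; with |AJ| = 8.1, J = (-5.58, 20.2). ∠AJT = 35.8° gives JT at -132° from the x-axis; with |JT| = 17.9, T = (-17.5, 6.83). Then |FT| = |T − F| = 18.8.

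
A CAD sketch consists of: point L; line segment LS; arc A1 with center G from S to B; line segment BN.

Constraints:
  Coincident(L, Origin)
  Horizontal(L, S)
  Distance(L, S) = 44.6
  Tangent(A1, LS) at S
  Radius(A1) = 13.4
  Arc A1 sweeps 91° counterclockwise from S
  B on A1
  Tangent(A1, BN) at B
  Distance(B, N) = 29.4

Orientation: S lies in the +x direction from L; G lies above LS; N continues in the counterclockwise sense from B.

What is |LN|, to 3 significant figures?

71.8

L is at the origin; LS is horizontal with |LS| = 44.6 and S on the +x side, so S = (44.6, 0.00). Since A1 is tangent to LS there, GS ⟂ LS, so G = S + (0, 13.4) = (44.6, 13.4). On A1, S sits at bearing -90° from G; a 91° counterclockwise sweep puts B at bearing 1°, so B = G + 13.4·(cos 1°, sin 1°) = (58.0, 13.6). Since A1 is tangent to BN there, GB ⟂ BN, so BN runs along (−sin 1°, cos 1°); with |BN| = 29.4, N = (57.5, 43.0). Then |LN| = |N − L| = 71.8.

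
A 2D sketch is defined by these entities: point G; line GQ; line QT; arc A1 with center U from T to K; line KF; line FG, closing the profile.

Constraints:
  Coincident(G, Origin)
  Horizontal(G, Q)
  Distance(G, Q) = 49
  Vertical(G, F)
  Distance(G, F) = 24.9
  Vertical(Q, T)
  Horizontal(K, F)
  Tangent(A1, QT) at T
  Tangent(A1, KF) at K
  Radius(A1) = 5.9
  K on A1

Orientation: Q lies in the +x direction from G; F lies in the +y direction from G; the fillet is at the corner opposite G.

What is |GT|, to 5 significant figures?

52.555

G is at the origin; GQ is horizontal with |GQ| = 49.0 and Q on the +x side, so Q = (49.000, 0.0000). GF is vertical with |GF| = 24.9 and F on the +y side, so F = (0.0000, 24.900). The virtual corner opposite G is at (49.000, 24.900). Tangency of A1 to QT means the radius UT is perpendicular to QT and the tangent condition forces UK to be normal to KF, with radius 5.9, so the center U sits 5.9 in from both sides at U = (43.100, 19.000). That places the tangent points at T = (49.000, 19.000) on QT and K = (43.100, 24.900) on KF. Then |GT| = |T − G| = 52.555.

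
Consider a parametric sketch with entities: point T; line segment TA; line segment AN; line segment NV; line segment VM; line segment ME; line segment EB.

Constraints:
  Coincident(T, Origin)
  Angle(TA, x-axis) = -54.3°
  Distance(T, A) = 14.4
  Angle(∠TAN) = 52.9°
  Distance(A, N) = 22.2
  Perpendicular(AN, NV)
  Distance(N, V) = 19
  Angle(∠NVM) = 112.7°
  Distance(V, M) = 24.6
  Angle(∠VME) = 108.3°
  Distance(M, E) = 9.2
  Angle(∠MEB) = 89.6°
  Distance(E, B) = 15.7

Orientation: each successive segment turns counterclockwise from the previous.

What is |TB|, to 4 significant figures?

3.299

T is at the origin; TA runs at -54.3° with length 14.4, so A = (8.403, -11.69). ∠TAN = 52.9° gives AN at 72.80° from the x-axis; with |AN| = 22.2, N = (14.97, 9.513). The perpendicularity gives NV at right angles to AN, so NV runs at 162.8°; with |NV| = 19.0, V = (-3.183, 15.13). ∠NVM = 112.7° gives VM at -129.9° from the x-axis; with |VM| = 24.6, M = (-18.96, -3.741). ∠VME = 108.3° gives ME at -58.20° from the x-axis; with |ME| = 9.2, E = (-14.11, -11.56). ∠MEB = 89.6° gives EB at 32.20° from the x-axis; with |EB| = 15.7, B = (-0.8290, -3.193). Then |TB| = |B − T| = 3.299.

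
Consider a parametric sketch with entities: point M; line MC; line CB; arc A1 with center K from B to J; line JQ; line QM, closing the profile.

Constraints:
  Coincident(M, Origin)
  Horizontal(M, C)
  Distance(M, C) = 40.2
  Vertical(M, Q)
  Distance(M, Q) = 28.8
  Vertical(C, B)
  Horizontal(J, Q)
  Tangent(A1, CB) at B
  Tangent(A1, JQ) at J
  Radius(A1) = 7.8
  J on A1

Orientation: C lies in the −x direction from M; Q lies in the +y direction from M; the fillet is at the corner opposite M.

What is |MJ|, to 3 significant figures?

43.3

The virtual corner opposite M is at (-40.2, 28.8). A1 meets CB tangentially, so KB is at right angles to CB and A1 meets JQ tangentially, so KJ is at right angles to JQ, with radius 7.8, so the center K sits 7.8 in from both sides at K = (-32.4, 21.0). That places the tangent points at B = (-40.2, 21.0) on CB and J = (-32.4, 28.8) on JQ. Then |MJ| = |J − M| = 43.3.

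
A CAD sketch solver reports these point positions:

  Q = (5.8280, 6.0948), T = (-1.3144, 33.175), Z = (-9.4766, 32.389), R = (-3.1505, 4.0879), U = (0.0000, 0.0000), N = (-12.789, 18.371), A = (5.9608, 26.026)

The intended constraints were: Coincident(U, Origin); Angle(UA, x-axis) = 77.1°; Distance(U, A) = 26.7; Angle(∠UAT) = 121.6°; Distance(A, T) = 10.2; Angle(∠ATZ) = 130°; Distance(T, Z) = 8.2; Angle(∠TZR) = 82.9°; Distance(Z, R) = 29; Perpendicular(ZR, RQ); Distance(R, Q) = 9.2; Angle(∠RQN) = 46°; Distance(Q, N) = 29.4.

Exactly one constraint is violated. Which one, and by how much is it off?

Distance(Q, N) = 29.4 — off by 7.10.

U = (0.00, 0.00) ✓; UA at 77.10° ✓; |UA| = 26.70 ✓; ∠UAT = 121.6° ✓; |AT| = 10.20 ✓; ∠ATZ = 130.0° ✓; |TZ| = 8.200 ✓; ∠TZR = 82.90° ✓; |ZR| = 29.00 ✓; ∠(ZR, RQ) = 90.00° ✓; |RQ| = 9.200 ✓; ∠RQN = 46.00° ✓; |QN| = 22.30 ✗.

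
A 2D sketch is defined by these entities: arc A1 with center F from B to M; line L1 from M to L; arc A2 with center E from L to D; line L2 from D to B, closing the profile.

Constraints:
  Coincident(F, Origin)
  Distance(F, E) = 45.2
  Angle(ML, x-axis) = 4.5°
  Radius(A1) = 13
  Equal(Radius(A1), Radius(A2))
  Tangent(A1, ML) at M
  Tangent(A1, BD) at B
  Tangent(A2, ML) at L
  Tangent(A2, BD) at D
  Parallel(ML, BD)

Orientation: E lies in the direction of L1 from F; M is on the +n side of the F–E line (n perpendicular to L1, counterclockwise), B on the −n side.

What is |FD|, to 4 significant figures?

47.03

The slot axis is L1's direction at 4.5°, so u = (cos 4.5°, sin 4.5°) = (0.9969, 0.07846) and n = (−sin 4.5°, cos 4.5°) = (-0.07846, 0.9969). F is at the origin and E lies 45.2 along u from F, so E = 45.2·u = (45.06, 3.546). Tangency of A1 to both parallel lines with radius 13.0 puts M and B at F ± 13.0·n: M = (-1.020, 12.96), B = (1.020, -12.96). Equal radii place L and D the same way about E: L = E + 13.0·n = (44.04, 16.51), D = E − 13.0·n = (46.08, -9.414). Then |FD| = |D − F| = 47.03.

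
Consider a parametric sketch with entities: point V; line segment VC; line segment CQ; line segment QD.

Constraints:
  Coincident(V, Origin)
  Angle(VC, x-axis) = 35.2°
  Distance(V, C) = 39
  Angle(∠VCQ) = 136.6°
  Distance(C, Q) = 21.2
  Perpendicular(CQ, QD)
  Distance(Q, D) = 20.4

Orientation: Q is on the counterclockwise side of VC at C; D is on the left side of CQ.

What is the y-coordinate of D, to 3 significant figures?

47.3

V is at the origin; VC runs at 35.2° with length 39.0, so C = 39.0·(cos 35.2°, sin 35.2°) = (31.9, 22.5). ∠VCQ = 136.6°, so CQ runs at 35.2° + (180° − 136.6°) = 78.6° from the x-axis; with |CQ| = 21.2, Q = C + 21.2·(cos 78.6°, sin 78.6°) = (36.1, 43.3). CQ is perpendicular to QD; with |QD| = 20.4 on the left of CQ, D = Q + 20.4·(-0.980, 0.198) = (16.1, 47.3). So D.y = 47.3.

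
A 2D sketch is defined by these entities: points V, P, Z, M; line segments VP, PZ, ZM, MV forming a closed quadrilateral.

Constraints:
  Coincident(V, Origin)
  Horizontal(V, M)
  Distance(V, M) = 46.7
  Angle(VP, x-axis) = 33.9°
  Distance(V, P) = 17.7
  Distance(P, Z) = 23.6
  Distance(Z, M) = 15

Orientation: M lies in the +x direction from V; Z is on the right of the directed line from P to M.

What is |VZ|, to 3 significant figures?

33.1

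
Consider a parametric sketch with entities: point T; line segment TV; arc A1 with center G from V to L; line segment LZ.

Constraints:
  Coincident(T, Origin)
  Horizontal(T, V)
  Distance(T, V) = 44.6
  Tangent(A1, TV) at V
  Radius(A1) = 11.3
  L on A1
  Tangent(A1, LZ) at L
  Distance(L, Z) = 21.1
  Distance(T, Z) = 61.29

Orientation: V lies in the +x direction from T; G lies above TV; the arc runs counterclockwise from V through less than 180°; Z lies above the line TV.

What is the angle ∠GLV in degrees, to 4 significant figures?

38.29°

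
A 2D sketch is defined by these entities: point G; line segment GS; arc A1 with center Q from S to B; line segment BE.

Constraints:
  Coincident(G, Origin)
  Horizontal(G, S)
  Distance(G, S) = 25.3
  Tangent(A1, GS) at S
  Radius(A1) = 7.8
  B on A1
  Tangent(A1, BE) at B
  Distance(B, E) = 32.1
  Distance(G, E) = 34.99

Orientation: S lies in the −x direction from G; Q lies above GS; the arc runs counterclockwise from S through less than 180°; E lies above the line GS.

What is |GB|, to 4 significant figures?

18.72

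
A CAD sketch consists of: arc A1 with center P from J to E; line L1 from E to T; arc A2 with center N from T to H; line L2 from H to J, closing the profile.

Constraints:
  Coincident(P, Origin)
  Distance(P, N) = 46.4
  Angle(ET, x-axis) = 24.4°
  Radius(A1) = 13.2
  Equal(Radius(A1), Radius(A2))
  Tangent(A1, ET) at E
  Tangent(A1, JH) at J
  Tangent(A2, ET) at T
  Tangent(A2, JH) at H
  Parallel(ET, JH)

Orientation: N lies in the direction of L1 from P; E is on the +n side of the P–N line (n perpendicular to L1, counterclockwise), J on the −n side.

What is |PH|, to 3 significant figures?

48.2

The slot axis is L1's direction at 24.4°, so u = (cos 24.4°, sin 24.4°) = (0.911, 0.413) and n = (−sin 24.4°, cos 24.4°) = (-0.413, 0.911). P is at the origin and N lies 46.4 along u from P, so N = 46.4·u = (42.3, 19.2). Tangency of A1 to both parallel lines with radius 13.2 puts E and J at P ± 13.2·n: E = (-5.45, 12.0), J = (5.45, -12.0). Equal radii place T and H the same way about N: T = N + 13.2·n = (36.8, 31.2), H = N − 13.2·n = (47.7, 7.15). Then |PH| = |H − P| = 48.2.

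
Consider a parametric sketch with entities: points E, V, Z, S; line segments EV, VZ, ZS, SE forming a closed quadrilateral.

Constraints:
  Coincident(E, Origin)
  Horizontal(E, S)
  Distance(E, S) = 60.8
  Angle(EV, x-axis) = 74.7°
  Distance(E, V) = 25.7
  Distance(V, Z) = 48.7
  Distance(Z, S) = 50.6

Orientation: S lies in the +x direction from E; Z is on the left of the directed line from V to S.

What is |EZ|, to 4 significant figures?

69.38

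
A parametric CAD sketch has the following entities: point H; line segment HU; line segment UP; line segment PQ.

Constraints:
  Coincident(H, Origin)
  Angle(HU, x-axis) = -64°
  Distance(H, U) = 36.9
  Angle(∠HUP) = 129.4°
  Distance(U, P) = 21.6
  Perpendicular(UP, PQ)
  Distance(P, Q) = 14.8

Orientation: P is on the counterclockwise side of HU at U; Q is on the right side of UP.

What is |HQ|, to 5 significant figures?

62.474

H is at the origin; HU runs at -64.0° with length 36.9, so U = 36.9·(cos -64.0°, sin -64.0°) = (16.176, -33.166). ∠HUP = 129.4°, so UP runs at -64.0° + (180° − 129.4°) = -13.400° from the x-axis; with |UP| = 21.6, P = U + 21.6·(cos -13.400°, sin -13.400°) = (37.188, -38.171). UP is perpendicular to PQ; with |PQ| = 14.8 on the right of UP, Q = P + 14.8·(-0.23175, -0.97278) = (33.758, -52.568). Then |HQ| = |Q − H| = 62.474.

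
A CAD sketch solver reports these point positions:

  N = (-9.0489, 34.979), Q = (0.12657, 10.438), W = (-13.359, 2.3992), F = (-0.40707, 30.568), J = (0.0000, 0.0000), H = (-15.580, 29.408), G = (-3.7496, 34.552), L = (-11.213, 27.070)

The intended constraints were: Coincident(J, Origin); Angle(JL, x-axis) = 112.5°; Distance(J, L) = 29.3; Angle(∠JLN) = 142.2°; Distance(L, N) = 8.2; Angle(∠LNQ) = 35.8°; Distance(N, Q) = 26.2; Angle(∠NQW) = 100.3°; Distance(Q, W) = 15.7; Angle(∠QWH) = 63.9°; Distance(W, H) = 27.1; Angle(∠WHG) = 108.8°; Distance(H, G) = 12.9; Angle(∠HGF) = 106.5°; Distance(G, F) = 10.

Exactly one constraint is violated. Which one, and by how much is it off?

Distance(G, F) = 10 — off by 4.80.

J = (0.00, 0.00) ✓; JL at 112.5° ✓; |JL| = 29.30 ✓; ∠JLN = 142.2° ✓; |LN| = 8.200 ✓; ∠LNQ = 35.80° ✓; |NQ| = 26.20 ✓; ∠NQW = 100.3° ✓; |QW| = 15.70 ✓; ∠QWH = 63.90° ✓; |WH| = 27.10 ✓; ∠WHG = 108.8° ✓; |HG| = 12.90 ✓; ∠HGF = 106.5° ✓; |GF| = 5.200 ✗.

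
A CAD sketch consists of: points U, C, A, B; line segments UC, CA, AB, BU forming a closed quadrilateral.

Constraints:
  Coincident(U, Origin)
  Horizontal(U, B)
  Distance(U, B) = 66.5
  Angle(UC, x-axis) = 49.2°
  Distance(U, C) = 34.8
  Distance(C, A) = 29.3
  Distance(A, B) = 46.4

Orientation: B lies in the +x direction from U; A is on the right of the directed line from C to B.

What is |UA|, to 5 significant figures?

20.387

U is at the origin; U and B share the same y with |UB| = 66.5 and B in +x, so B = (66.5, 0). UC runs at 49.2° with |UC| = 34.8, so C = (22.739, 26.343). A is determined by |CA| = 29.3 and |AB| = 46.4 together: it lies at the intersection of circle(C, 29.3) and circle(B, 46.4). With |CB| = 51.078, the foot of the radical line on CB is 12.868 from C and the perpendicular offset is √(29.3² − 12.868²) = 26.323. Taking the right-of-CB solution: A = (20.187, -2.8452).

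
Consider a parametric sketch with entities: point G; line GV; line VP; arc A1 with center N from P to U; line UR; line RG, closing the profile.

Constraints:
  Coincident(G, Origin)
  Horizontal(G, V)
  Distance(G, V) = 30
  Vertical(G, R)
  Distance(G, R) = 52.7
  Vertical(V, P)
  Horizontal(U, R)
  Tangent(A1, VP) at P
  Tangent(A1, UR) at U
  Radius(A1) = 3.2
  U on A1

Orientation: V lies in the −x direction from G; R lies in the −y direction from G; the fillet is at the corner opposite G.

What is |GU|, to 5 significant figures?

59.123

G is at the origin; GV is horizontal with |GV| = 30.0 and V on the −x side, so V = (-30.000, 0.0000). G and R share the same x with |GR| = 52.7 and R on the −y side, so R = (0.0000, -52.700). The virtual corner opposite G is at (-30.000, -52.700). Tangency of A1 to VP means the radius NP is perpendicular to VP and since A1 is tangent to UR there, NU ⟂ UR, with radius 3.2, so the center N sits 3.2 in from both sides at N = (-26.800, -49.500). That places the tangent points at P = (-30.000, -49.500) on VP and U = (-26.800, -52.700) on UR. Then |GU| = |U − G| = 59.123.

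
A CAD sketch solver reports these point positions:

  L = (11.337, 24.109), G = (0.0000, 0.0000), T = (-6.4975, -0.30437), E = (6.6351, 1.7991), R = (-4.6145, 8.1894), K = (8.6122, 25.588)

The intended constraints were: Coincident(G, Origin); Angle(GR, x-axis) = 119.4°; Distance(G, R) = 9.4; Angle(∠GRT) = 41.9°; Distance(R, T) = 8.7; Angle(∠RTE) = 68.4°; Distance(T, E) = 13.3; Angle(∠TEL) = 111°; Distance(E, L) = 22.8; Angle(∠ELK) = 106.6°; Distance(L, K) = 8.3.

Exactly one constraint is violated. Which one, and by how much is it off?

Distance(L, K) = 8.3 — off by 5.20.

G = (0.00, 0.00) ✓; GR at 119.4° ✓; |GR| = 9.400 ✓; ∠GRT = 41.90° ✓; |RT| = 8.700 ✓; ∠RTE = 68.40° ✓; |TE| = 13.30 ✓; ∠TEL = 111.0° ✓; |EL| = 22.80 ✓; ∠ELK = 106.6° ✓; |LK| = 3.100 ✗.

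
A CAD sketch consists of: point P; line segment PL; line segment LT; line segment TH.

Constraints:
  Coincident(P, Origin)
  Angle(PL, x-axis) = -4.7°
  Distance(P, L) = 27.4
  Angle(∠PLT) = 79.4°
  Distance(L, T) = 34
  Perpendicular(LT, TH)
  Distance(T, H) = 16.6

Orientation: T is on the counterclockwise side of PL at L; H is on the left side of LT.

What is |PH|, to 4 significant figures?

30.75

P is at the origin; PL runs at -4.7° with length 27.4, so L = 27.4·(cos -4.7°, sin -4.7°) = (27.31, -2.245). ∠PLT = 79.4°, so LT runs at -4.7° + (180° − 79.4°) = 95.90° from the x-axis; with |LT| = 34.0, T = L + 34.0·(cos 95.90°, sin 95.90°) = (23.81, 31.57). LT is perpendicular to TH; with |TH| = 16.6 on the left of LT, H = T + 16.6·(-0.9947, -0.1028) = (7.301, 29.87). Then |PH| = |H − P| = 30.75.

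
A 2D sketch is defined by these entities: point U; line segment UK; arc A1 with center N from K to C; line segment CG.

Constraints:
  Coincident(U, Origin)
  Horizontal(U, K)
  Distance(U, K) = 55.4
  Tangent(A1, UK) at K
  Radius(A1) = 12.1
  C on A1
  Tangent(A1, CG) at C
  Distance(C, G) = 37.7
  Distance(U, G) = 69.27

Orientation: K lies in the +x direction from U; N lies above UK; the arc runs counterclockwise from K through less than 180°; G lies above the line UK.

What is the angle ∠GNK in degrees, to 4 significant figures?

167.9°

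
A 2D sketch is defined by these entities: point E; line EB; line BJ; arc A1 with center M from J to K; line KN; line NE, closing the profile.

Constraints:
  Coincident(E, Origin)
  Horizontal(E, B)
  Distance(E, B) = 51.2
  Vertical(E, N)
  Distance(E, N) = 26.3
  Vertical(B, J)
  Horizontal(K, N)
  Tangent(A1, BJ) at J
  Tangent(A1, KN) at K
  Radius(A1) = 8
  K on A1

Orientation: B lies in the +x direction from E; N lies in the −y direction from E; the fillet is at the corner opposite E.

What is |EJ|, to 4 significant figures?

54.37

E is at the origin; E and B share the same y with |EB| = 51.2 and B on the +x side, so B = (51.20, 0.000). EN is vertical with |EN| = 26.3 and N on the −y side, so N = (0.000, -26.30). The virtual corner opposite E is at (51.20, -26.30). A1 meets BJ tangentially, so MJ is at right angles to BJ and A1 meets KN tangentially, so MK is at right angles to KN, with radius 8.0, so the center M sits 8.0 in from both sides at M = (43.20, -18.30). That places the tangent points at J = (51.20, -18.30) on BJ and K = (43.20, -26.30) on KN. Then |EJ| = |J − E| = 54.37.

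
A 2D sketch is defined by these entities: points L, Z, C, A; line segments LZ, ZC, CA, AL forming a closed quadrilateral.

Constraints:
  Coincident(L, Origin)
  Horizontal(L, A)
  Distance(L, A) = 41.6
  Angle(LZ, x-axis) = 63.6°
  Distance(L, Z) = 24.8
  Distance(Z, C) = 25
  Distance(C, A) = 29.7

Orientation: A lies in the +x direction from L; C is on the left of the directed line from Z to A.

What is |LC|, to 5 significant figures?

45.512

Checks: L = (0.00, 0.00) ✓; |ZC| = 25.00 ✓; |CA| = 29.70 ✓.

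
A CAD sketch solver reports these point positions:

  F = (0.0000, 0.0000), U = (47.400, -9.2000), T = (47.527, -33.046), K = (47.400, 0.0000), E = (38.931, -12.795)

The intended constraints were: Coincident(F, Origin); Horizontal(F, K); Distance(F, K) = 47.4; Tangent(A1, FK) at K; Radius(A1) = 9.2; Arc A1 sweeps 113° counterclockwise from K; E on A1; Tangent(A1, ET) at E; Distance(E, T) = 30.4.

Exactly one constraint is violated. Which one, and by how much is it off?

Distance(E, T) = 30.4 — off by 8.40.

F = (0.00, 0.00) ✓; F.y = 0.00, K.y = 0.00 ✓; |FK| = 47.40 ✓; ∠(UK, KF) = 90.00° ✓; |UK| = 9.200 ✓; bearing(U→E) − bearing(U→K) = 113.0° ✓; |UE| = 9.200 ✓; ∠(UE, ET) = 90.00° ✓; |ET| = 22.00 ✗.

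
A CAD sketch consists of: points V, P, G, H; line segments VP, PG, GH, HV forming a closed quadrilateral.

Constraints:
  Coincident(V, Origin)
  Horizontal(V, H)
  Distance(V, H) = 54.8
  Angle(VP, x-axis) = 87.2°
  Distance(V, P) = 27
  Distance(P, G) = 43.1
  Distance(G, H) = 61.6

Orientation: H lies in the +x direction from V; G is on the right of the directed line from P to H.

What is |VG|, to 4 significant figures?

16.41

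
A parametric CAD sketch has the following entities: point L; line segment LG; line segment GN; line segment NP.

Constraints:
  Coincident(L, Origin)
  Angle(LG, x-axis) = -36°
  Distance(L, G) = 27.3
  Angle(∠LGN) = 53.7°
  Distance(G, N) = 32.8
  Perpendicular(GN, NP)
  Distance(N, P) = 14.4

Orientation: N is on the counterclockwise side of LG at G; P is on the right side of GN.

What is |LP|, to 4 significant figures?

40.02

L is at the origin; LG runs at -36.0° with length 27.3, so G = 27.3·(cos -36.0°, sin -36.0°) = (22.09, -16.05). ∠LGN = 53.7°, so GN runs at -36.0° + (180° − 53.7°) = 90.30° from the x-axis; with |GN| = 32.8, N = G + 32.8·(cos 90.30°, sin 90.30°) = (21.91, 16.75). GN ⟂ NP; with |NP| = 14.4 on the right of GN, P = N + 14.4·(1.000, 0.005236) = (36.31, 16.83). Then |LP| = |P − L| = 40.02.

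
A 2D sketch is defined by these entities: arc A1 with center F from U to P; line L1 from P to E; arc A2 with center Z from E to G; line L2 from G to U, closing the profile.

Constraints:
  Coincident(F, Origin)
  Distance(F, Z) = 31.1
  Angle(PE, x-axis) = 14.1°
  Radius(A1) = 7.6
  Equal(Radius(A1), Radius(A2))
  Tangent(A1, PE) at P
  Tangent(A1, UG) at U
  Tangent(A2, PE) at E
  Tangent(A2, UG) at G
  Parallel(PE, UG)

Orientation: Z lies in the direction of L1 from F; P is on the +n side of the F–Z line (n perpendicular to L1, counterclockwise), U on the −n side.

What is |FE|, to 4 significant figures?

32.02

The slot axis is L1's direction at 14.1°, so u = (cos 14.1°, sin 14.1°) = (0.9699, 0.2436) and n = (−sin 14.1°, cos 14.1°) = (-0.2436, 0.9699). F is at the origin and Z lies 31.1 along u from F, so Z = 31.1·u = (30.16, 7.576). Tangency of A1 to both parallel lines with radius 7.6 puts P and U at F ± 7.6·n: P = (-1.851, 7.371), U = (1.851, -7.371). Equal radii place E and G the same way about Z: E = Z + 7.6·n = (28.31, 14.95), G = Z − 7.6·n = (32.01, 0.2054). Then |FE| = |E − F| = 32.02.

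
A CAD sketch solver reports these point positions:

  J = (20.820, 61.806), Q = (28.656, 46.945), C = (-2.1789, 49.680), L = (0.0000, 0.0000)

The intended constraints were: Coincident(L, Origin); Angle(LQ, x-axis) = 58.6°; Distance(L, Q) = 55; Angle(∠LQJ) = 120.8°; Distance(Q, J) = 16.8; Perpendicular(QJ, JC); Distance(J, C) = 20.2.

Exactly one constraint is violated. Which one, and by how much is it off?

Distance(J, C) = 20.2 — off by 5.80.

L = (0.00, 0.00) ✓; LQ at 58.60° ✓; |LQ| = 55.00 ✓; ∠LQJ = 120.8° ✓; |QJ| = 16.80 ✓; ∠(QJ, JC) = 90.00° ✓; |JC| = 26.00 ✗.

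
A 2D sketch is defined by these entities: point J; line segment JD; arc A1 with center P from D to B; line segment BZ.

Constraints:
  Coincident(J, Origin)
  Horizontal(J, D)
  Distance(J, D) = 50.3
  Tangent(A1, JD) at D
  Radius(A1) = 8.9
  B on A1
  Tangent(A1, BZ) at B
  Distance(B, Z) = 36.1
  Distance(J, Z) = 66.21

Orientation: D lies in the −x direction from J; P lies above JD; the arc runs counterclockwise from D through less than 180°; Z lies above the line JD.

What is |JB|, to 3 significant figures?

42.8

Checks: |PB| = 8.900 ✓; ∠(PB, BZ) = 90.00° ✓; |BZ| = 36.10 ✓; |JZ| = 66.21 ✓.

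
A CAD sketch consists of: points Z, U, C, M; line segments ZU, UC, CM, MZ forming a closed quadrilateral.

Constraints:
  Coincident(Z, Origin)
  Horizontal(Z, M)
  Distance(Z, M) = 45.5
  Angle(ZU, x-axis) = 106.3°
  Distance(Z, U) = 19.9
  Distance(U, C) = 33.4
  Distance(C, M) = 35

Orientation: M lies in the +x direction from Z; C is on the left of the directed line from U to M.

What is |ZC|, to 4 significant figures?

39.28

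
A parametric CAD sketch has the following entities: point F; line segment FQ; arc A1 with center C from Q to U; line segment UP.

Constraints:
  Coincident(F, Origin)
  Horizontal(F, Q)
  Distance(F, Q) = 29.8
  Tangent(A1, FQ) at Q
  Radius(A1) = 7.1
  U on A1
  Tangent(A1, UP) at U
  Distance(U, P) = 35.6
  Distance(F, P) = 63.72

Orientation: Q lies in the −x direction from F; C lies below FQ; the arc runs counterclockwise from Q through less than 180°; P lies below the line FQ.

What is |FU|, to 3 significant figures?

36.2

Checks: |CU| = 7.100 ✓; ∠(CU, UP) = 90.00° ✓; |UP| = 35.60 ✓; |FP| = 63.72 ✓.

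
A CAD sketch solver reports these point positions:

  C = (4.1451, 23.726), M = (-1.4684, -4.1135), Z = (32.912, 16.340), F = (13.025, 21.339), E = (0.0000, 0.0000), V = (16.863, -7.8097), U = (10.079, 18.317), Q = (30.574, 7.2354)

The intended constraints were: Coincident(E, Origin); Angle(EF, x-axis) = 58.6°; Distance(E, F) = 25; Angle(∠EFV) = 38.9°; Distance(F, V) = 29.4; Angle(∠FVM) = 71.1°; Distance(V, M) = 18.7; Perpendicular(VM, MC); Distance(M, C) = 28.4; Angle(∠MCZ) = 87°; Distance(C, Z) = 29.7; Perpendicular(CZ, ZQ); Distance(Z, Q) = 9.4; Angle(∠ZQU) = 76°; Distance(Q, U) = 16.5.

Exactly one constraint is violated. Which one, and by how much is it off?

Distance(Q, U) = 16.5 — off by 6.80.

E = (0.00, 0.00) ✓; EF at 58.60° ✓; |EF| = 25.00 ✓; ∠EFV = 38.90° ✓; |FV| = 29.40 ✓; ∠FVM = 71.10° ✓; |VM| = 18.70 ✓; ∠(VM, MC) = 90.00° ✓; |MC| = 28.40 ✓; ∠MCZ = 87.00° ✓; |CZ| = 29.70 ✓; ∠(CZ, ZQ) = 90.00° ✓; |ZQ| = 9.400 ✓; ∠ZQU = 76.00° ✓; |QU| = 23.30 ✗.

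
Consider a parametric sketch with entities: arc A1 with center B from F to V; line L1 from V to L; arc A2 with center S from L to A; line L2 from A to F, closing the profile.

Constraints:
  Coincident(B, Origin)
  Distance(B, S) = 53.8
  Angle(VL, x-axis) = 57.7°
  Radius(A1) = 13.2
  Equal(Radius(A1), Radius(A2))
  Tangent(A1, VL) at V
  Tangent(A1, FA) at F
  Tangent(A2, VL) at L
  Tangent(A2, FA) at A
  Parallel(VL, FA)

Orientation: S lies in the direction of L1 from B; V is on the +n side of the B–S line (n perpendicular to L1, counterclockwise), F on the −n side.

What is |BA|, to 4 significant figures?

55.40

The slot axis is L1's direction at 57.7°, so u = (cos 57.7°, sin 57.7°) = (0.5344, 0.8453) and n = (−sin 57.7°, cos 57.7°) = (-0.8453, 0.5344). B is at the origin and S lies 53.8 along u from B, so S = 53.8·u = (28.75, 45.48). Tangency of A1 to both parallel lines with radius 13.2 puts V and F at B ± 13.2·n: V = (-11.16, 7.053), F = (11.16, -7.053). Equal radii place L and A the same way about S: L = S + 13.2·n = (17.59, 52.53), A = S − 13.2·n = (39.91, 38.42). Then |BA| = |A − B| = 55.40.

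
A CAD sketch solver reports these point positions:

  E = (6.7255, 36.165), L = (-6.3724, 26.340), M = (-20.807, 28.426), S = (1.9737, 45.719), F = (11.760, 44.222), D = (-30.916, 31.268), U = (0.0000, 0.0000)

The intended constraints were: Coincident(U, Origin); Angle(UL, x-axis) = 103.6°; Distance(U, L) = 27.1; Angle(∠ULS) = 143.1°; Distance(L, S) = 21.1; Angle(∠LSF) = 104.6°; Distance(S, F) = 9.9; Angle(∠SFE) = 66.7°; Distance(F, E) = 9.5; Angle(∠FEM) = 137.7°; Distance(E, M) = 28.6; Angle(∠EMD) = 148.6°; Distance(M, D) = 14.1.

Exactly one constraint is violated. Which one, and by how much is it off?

Distance(M, D) = 14.1 — off by 3.60.

U = (0.00, 0.00) ✓; UL at 103.6° ✓; |UL| = 27.10 ✓; ∠ULS = 143.1° ✓; |LS| = 21.10 ✓; ∠LSF = 104.6° ✓; |SF| = 9.900 ✓; ∠SFE = 66.70° ✓; |FE| = 9.501 ✓; ∠FEM = 137.7° ✓; |EM| = 28.60 ✓; ∠EMD = 148.6° ✓; |MD| = 10.50 ✗.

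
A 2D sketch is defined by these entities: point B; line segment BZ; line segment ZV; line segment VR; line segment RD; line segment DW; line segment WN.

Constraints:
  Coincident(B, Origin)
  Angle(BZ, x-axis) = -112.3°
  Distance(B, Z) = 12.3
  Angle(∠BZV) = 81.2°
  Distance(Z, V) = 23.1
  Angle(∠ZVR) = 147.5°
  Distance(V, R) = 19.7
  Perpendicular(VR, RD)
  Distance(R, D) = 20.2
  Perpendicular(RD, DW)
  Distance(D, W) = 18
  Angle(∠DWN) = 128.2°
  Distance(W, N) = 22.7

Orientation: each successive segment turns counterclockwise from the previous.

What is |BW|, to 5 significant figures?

13.145

B is at the origin; BZ runs at -112.3° with length 12.3, so Z = (-4.6673, -11.380). ∠BZV = 81.2° gives ZV at -13.500° from the x-axis; with |ZV| = 23.1, V = (17.794, -16.773). ∠ZVR = 147.5° gives VR at 19.000° from the x-axis; with |VR| = 19.7, R = (36.421, -10.359). VR ⟂ RD, so RD runs at 109.00°; with |RD| = 20.2, D = (29.845, 8.7405). RD is perpendicular to DW, so DW runs at -161.00°; with |DW| = 18.0, W = (12.825, 2.8803). Then |BW| = |W − B| = 13.145.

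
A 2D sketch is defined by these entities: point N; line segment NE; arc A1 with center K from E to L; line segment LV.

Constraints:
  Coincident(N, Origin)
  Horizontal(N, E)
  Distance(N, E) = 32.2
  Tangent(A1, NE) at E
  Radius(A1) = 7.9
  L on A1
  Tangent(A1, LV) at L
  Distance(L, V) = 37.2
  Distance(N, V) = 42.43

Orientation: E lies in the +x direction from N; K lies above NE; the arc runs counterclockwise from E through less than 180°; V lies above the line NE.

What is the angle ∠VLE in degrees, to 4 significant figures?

113.5°

N is at the origin; N and E share the same y with |NE| = 32.2 and E on the +x side, so E = (32.20, 0.000). Since A1 is tangent to NE there, KE ⟂ NE, so K = E + (0, 7.9) = (32.20, 7.900). Since KL ⟂ LV (tangency), |KV| = √(7.9² + 37.2²) = 38.03 regardless of where L sits on A1. So V lies on both circle(N, 42.43) and circle(K, 38.03); the above-NE intersection is V = (12.63, 40.51). L is the foot of the tangent from V: L = (37.98, 13.28).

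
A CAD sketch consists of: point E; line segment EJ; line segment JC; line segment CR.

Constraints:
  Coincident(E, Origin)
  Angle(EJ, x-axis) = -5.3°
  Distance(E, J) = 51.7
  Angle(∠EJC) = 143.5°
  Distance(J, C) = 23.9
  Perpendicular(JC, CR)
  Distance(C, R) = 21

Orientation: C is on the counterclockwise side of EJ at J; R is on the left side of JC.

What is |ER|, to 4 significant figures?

66.18

E is at the origin; EJ runs at -5.3° with length 51.7, so J = 51.7·(cos -5.3°, sin -5.3°) = (51.48, -4.776). ∠EJC = 143.5°, so JC runs at -5.3° + (180° − 143.5°) = 31.20° from the x-axis; with |JC| = 23.9, C = J + 23.9·(cos 31.20°, sin 31.20°) = (71.92, 7.605). JC ⟂ CR; with |CR| = 21.0 on the left of JC, R = C + 21.0·(-0.5180, 0.8554) = (61.04, 25.57). Then |ER| = |R − E| = 66.18.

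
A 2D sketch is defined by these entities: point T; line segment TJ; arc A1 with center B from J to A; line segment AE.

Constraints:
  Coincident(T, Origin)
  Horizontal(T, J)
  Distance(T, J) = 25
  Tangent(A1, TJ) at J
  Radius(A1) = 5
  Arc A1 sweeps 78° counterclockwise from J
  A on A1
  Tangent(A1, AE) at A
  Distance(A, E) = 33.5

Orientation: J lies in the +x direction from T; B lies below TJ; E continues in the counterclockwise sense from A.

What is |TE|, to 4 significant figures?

39.01

On A1, J sits at bearing 90° from B; a 78° counterclockwise sweep puts A at bearing 168°, so A = B + 5.0·(cos 168°, sin 168°) = (20.11, -3.960). Since A1 is tangent to AE there, BA ⟂ AE, so AE runs along (−sin 168°, cos 168°); with |AE| = 33.5, E = (13.14, -36.73). Then |TE| = |E − T| = 39.01.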